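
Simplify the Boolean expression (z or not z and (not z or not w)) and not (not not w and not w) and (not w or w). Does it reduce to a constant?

True

(z or not z and (not z or not w)) and not (not not w and not w) and (not w or w)
= (z or not z) and not (not not w and not w) and (not w or w)   (absorption)
= (z or not z) and (not w or w) and (not w or w)   (De Morgan)
= (not w or w) and (not w or w)   (complement / identity)
= not w or w   (idempotence)
= True   (complement)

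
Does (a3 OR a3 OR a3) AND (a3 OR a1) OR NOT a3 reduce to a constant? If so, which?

yes, True

(a3 OR a3 OR a3) AND (a3 OR a1) OR NOT a3
= (a3 OR a3) AND (a3 OR a1) OR NOT a3   [idempotence]
= a3 OR a3 AND a1 OR NOT a3   [distribution]
= a3 OR NOT a3   [absorption]
= TRUE   [complement]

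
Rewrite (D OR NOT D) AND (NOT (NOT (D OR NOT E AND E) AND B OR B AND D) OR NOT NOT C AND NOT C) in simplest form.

NOT B

(D OR NOT D) AND (NOT (NOT (D OR NOT E AND E) AND B OR B AND D) OR NOT NOT C AND NOT C)
= (D OR NOT D) AND (NOT (NOT (D OR NOT E AND E) AND B OR B AND D) OR C AND NOT C)   [double negation]
= (D OR NOT D) AND NOT (NOT (D OR NOT E AND E) AND B OR B AND D)   [complement / identity]
= NOT (NOT (D OR NOT E AND E) AND B OR B AND D)   [complement / identity]
= NOT (NOT D AND B OR B AND D)   [complement / identity]
= NOT B   [distribution]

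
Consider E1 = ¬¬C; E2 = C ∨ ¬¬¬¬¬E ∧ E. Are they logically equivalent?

E1: ¬¬C
    = C   — double negation
E2: C ∨ ¬¬¬¬¬E ∧ E
    = C ∨ ¬¬¬E ∧ E   — double negation
    = C ∨ ¬E ∧ E   — double negation
    = C   — complement / identity
Both reduce to C, so they are equivalent.

Yes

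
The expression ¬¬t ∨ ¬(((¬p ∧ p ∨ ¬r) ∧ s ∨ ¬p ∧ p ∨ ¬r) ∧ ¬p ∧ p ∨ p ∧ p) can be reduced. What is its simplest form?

t ∨ ¬p

¬¬t ∨ ¬(((¬p ∧ p ∨ ¬r) ∧ s ∨ ¬p ∧ p ∨ ¬r) ∧ ¬p ∧ p ∨ p ∧ p)
= ¬¬t ∨ ¬((¬p ∧ p ∨ ¬r) ∧ ¬p ∧ p ∨ p ∧ p)   [absorption]
= ¬¬t ∨ ¬(¬p ∧ p ∨ p ∧ p)   [absorption]
= ¬¬t ∨ ¬p   [distribution]
= t ∨ ¬p   [double negation]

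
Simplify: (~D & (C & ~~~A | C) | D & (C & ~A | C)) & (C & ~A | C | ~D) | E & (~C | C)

(~D & (C & ~~~A | C) | D & (C & ~A | C)) & (C & ~A | C | ~D) | E & (~C | C)
= (~D & (C & ~A | C) | D & (C & ~A | C)) & (C & ~A | C | ~D) | E & (~C | C)   — double negation
= (~D & (C & ~A | C) | D & (C & ~A | C)) & (C & ~A | C | ~D) | E   — complement / identity
= (C & ~A | C) & (C & ~A | C | ~D) | E   — distribution
= C & ~A | C | E   — absorption
= C | E   — absorption

C | E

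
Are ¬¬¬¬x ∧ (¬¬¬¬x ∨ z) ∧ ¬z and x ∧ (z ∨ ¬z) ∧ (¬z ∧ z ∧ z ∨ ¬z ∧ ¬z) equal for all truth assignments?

E1: ¬¬¬¬x ∧ (¬¬¬¬x ∨ z) ∧ ¬z
    = ¬¬¬¬x ∧ ¬z   — absorption
    = ¬¬x ∧ ¬z   — double negation
    = x ∧ ¬z   — double negation
E2: x ∧ (z ∨ ¬z) ∧ (¬z ∧ z ∧ z ∨ ¬z ∧ ¬z)
    = x ∧ (z ∨ ¬z) ∧ (¬z ∧ z ∨ ¬z ∧ ¬z)   — idempotence
    = x ∧ (z ∨ ¬z) ∧ ¬z   — distribution
    = x ∧ ¬z   — complement / identity
Both reduce to x ∧ ¬z, so they are equivalent.

Yes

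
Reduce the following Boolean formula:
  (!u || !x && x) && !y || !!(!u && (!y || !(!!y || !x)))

(!u || !x && x) && !y || !!(!u && (!y || !(!!y || !x)))
= !u && !y || !!(!u && (!y || !(!!y || !x)))
= !u && !y || !!(!u && (!y || !y && x))
= !u && !y || !!(!u && !y)
= !u && !y || !u && !y
= !u && !y

!u && !y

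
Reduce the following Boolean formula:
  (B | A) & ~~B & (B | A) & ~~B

(B | A) & ~~B & (B | A) & ~~B
= (B | A) & ~~B
= (B | A) & B
= B

B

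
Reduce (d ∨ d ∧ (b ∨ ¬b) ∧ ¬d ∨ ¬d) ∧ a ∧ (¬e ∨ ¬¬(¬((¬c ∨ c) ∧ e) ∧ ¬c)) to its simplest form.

(d ∨ d ∧ (b ∨ ¬b) ∧ ¬d ∨ ¬d) ∧ a ∧ (¬e ∨ ¬¬(¬((¬c ∨ c) ∧ e) ∧ ¬c))
= (d ∨ d ∧ (b ∨ ¬b) ∧ ¬d ∨ ¬d) ∧ a ∧ (¬e ∨ ¬¬(¬e ∧ ¬c))   (complement / identity)
= (d ∨ d ∧ ¬d ∨ ¬d) ∧ a ∧ (¬e ∨ ¬¬(¬e ∧ ¬c))   (complement / identity)
= (d ∨ ¬d) ∧ a ∧ (¬e ∨ ¬¬(¬e ∧ ¬c))   (complement / identity)
= (d ∨ ¬d) ∧ a ∧ (¬e ∨ ¬e ∧ ¬c)   (double negation)
= a ∧ (¬e ∨ ¬e ∧ ¬c)   (complement / identity)
= a ∧ ¬e   (absorption)

a ∧ ¬e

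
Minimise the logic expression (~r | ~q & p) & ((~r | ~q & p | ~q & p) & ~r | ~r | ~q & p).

(~r | ~q & p) & ((~r | ~q & p | ~q & p) & ~r | ~r | ~q & p)
= (~r | ~q & p) & ((~r | ~q & p) & ~r | ~r | ~q & p)   — idempotence
= (~r | ~q & p) & (~r | ~q & p)   — absorption
= ~r | ~q & p   — idempotence

~r | ~q & p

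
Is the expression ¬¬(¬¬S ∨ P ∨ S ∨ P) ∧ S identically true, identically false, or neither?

¬¬(¬¬S ∨ P ∨ S ∨ P) ∧ S
= ¬¬(S ∨ P ∨ S ∨ P) ∧ S   — double negation
= (S ∨ P ∨ S ∨ P) ∧ S   — double negation
= (S ∨ P) ∧ S   — idempotence
= S   — absorption
This depends on S, so it is not a constant.

neither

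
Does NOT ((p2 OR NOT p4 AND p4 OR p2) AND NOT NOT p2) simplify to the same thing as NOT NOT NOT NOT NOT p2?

E1: NOT ((p2 OR NOT p4 AND p4 OR p2) AND NOT NOT p2)
    = NOT ((p2 OR p2) AND NOT NOT p2)   (complement / identity)
    = NOT (p2 AND NOT NOT p2)   (idempotence)
    = NOT (p2 AND p2)   (double negation)
    = NOT p2   (idempotence)
E2: NOT NOT NOT NOT NOT p2
    = NOT NOT NOT p2   (double negation)
    = NOT p2   (double negation)
Both reduce to NOT p2, so they are equivalent.

Yes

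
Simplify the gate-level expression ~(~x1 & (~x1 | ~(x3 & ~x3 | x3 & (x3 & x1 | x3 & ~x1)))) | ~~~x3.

~(~x1 & (~x1 | ~(x3 & ~x3 | x3 & (x3 & x1 | x3 & ~x1)))) | ~~~x3
= ~(~x1 & (~x1 | ~(x3 & ~x3 | x3 & x3))) | ~~~x3
= ~(~x1 & (~x1 | ~x3)) | ~~~x3
= ~~x1 | ~~~x3
= ~~x1 | ~x3
= x1 | ~x3

x1 | ~x3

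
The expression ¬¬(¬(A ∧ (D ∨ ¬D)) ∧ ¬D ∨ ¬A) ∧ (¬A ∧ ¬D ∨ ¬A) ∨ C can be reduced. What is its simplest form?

¬¬(¬(A ∧ (D ∨ ¬D)) ∧ ¬D ∨ ¬A) ∧ (¬A ∧ ¬D ∨ ¬A) ∨ C
= ¬¬(¬A ∧ ¬D ∨ ¬A) ∧ (¬A ∧ ¬D ∨ ¬A) ∨ C   [complement / identity]
= (¬A ∧ ¬D ∨ ¬A) ∧ (¬A ∧ ¬D ∨ ¬A) ∨ C   [double negation]
= ¬A ∧ ¬D ∨ ¬A ∨ C   [idempotence]
= ¬A ∨ C   [absorption]

¬A ∨ C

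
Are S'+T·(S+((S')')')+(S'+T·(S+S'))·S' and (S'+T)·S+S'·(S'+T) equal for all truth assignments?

E1: S'+T·(S+((S')')')+(S'+T·(S+S'))·S'
    = S'+T·(S+S')+(S'+T·(S+S'))·S'
    = S'+T·(S+S')
    = S'+T
E2: (S'+T)·S+S'·(S'+T)
    = S'+T
Both reduce to S'+T, so they are equivalent.

Yes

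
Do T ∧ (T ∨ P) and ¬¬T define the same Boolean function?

E1: T ∧ (T ∨ P)
    = T
E2: ¬¬T
    = T
Both reduce to T, so they are equivalent.

Yes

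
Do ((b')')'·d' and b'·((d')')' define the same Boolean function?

Yes

E1: ((b')')'·d'
    = b'·d'   (double negation)
E2: b'·((d')')'
    = b'·d'   (double negation)
Both reduce to b'·d', so they are equivalent.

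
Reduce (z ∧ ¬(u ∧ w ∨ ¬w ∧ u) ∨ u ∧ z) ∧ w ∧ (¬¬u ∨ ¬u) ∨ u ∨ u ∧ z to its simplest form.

z ∧ w ∨ u

(z ∧ ¬(u ∧ w ∨ ¬w ∧ u) ∨ u ∧ z) ∧ w ∧ (¬¬u ∨ ¬u) ∨ u ∨ u ∧ z
= (z ∧ ¬(u ∧ w ∨ ¬w ∧ u) ∨ u ∧ z) ∧ w ∧ (¬¬u ∨ ¬u) ∨ u
= (z ∧ ¬(u ∧ w ∨ ¬w ∧ u) ∨ u ∧ z) ∧ w ∧ (u ∨ ¬u) ∨ u
= (z ∧ ¬u ∨ u ∧ z) ∧ w ∧ (u ∨ ¬u) ∨ u
= z ∧ w ∧ (u ∨ ¬u) ∨ u
= z ∧ w ∨ u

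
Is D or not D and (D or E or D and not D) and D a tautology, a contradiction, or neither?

D or not D and (D or E or D and not D) and D
= D or not D and (D or E) and D
= D or not D and D
= D
This depends on D, so it is not a constant.

neither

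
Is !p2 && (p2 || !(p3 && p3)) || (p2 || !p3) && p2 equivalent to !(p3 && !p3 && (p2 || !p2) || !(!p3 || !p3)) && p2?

E1: !p2 && (p2 || !(p3 && p3)) || (p2 || !p3) && p2
    = !p2 && (p2 || !p3) || (p2 || !p3) && p2   (idempotence)
    = p2 || !p3   (distribution)
E2: !(p3 && !p3 && (p2 || !p2) || !(!p3 || !p3)) && p2
    = !(p3 && !p3 || !(!p3 || !p3)) && p2   (complement / identity)
    = !(p3 && !p3 || p3 && p3) && p2   (De Morgan)
    = !p3 && p2   (distribution)
These differ: at p2=0, p3=0, E1 = 1 but E2 = 0.

No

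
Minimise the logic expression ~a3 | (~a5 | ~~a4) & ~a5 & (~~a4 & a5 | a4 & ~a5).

~a3 | ~a5 & a4

~a3 | (~a5 | ~~a4) & ~a5 & (~~a4 & a5 | a4 & ~a5)
= ~a3 | (~a5 | a4) & ~a5 & (~~a4 & a5 | a4 & ~a5)
= ~a3 | ~a5 & (~~a4 & a5 | a4 & ~a5)
= ~a3 | ~a5 & (a4 & a5 | a4 & ~a5)
= ~a3 | ~a5 & a4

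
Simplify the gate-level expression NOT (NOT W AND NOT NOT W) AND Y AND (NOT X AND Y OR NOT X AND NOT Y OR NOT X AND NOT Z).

NOT (NOT W AND NOT NOT W) AND Y AND (NOT X AND Y OR NOT X AND NOT Y OR NOT X AND NOT Z)
= NOT (NOT W AND NOT NOT W) AND Y AND (NOT X OR NOT X AND NOT Z)   [distribution]
= (W OR NOT W) AND Y AND (NOT X OR NOT X AND NOT Z)   [De Morgan]
= Y AND (NOT X OR NOT X AND NOT Z)   [complement / identity]
= Y AND NOT X   [absorption]

Y AND NOT X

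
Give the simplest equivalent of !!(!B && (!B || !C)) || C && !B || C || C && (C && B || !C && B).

!B || C

!!(!B && (!B || !C)) || C && !B || C || C && (C && B || !C && B)
= !!(!B && (!B || !C)) || C || C && (C && B || !C && B)   (absorption)
= !!(!B && (!B || !C)) || C || C && B   (distribution)
= !!!B || C || C && B   (absorption)
= !!!B || C   (absorption)
= !B || C   (double negation)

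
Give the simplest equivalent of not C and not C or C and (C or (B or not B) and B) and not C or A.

not C or A

not C and not C or C and (C or (B or not B) and B) and not C or A
= not C and not C or C and (C or B) and not C or A   [complement / identity]
= not C and not C or C and not C or A   [absorption]
= not C or A   [distribution]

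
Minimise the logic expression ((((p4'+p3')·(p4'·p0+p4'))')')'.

((((p4'+p3')·(p4'·p0+p4'))')')'
= ((((p4'+p3')·p4')')')'   (absorption)
= (((p4')')')'   (absorption)
= (p4')'   (double negation)
= p4   (double negation)

p4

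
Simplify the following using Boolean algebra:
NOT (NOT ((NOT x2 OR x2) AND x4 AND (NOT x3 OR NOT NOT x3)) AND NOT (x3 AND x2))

x4 OR x3 AND x2

NOT (NOT ((NOT x2 OR x2) AND x4 AND (NOT x3 OR NOT NOT x3)) AND NOT (x3 AND x2))
= NOT (NOT (x4 AND (NOT x3 OR NOT NOT x3)) AND NOT (x3 AND x2))   [complement / identity]
= NOT (NOT (x4 AND (NOT x3 OR x3)) AND NOT (x3 AND x2))   [double negation]
= NOT (NOT x4 AND NOT (x3 AND x2))   [complement / identity]
= x4 OR x3 AND x2   [De Morgan]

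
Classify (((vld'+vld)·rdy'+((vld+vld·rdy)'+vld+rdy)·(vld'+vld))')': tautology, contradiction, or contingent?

(((vld'+vld)·rdy'+((vld+vld·rdy)'+vld+rdy)·(vld'+vld))')'
= (((vld'+vld)·rdy'+(vld'+vld+rdy)·(vld'+vld))')'   — absorption
= (((vld'+vld)·rdy'+vld'+vld)')'   — absorption
= (vld'+vld)·rdy'+vld'+vld   — double negation
= vld'+vld   — absorption
= 1   — complement

tautology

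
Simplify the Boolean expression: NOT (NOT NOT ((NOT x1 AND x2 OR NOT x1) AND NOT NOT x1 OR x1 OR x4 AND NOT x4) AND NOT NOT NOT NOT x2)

NOT x1 OR NOT x2

NOT (NOT NOT ((NOT x1 AND x2 OR NOT x1) AND NOT NOT x1 OR x1 OR x4 AND NOT x4) AND NOT NOT NOT NOT x2)
= NOT (NOT NOT ((NOT x1 AND x2 OR NOT x1) AND NOT NOT x1 OR x1) AND NOT NOT NOT NOT x2)
= NOT (NOT NOT ((NOT x1 AND x2 OR NOT x1) AND x1 OR x1) AND NOT NOT NOT NOT x2)
= NOT (NOT NOT (NOT x1 AND x1 OR x1) AND NOT NOT NOT NOT x2)
= NOT (NOT x1 AND x1 OR x1) OR NOT NOT NOT x2
= NOT x1 OR NOT NOT NOT x2
= NOT x1 OR NOT x2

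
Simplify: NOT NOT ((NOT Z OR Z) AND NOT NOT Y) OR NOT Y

NOT NOT ((NOT Z OR Z) AND NOT NOT Y) OR NOT Y
= (NOT Z OR Z) AND NOT NOT Y OR NOT Y   [double negation]
= NOT NOT Y OR NOT Y   [complement / identity]
= Y OR NOT Y   [double negation]
= TRUE   [complement]

TRUE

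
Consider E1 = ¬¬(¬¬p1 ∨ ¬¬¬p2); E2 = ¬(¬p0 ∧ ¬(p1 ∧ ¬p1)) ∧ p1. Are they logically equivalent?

No

E1: ¬¬(¬¬p1 ∨ ¬¬¬p2)
    = ¬(¬p1 ∧ ¬¬p2)   (De Morgan)
    = p1 ∨ ¬p2   (De Morgan)
E2: ¬(¬p0 ∧ ¬(p1 ∧ ¬p1)) ∧ p1
    = (p0 ∨ p1 ∧ ¬p1) ∧ p1   (De Morgan)
    = p0 ∧ p1   (complement / identity)
These differ: at p0=0, p1=0, p2=0, E1 = 1 but E2 = 0.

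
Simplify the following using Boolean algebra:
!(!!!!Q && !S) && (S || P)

!(!!!!Q && !S) && (S || P)
= !(!!Q && !S) && (S || P)   — double negation
= (!Q || S) && (S || P)   — De Morgan
= S || !Q && P   — distribution

S || !Q && P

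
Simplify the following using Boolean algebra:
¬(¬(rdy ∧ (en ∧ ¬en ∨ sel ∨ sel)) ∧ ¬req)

rdy ∧ sel ∨ req

¬(¬(rdy ∧ (en ∧ ¬en ∨ sel ∨ sel)) ∧ ¬req)
= ¬(¬(rdy ∧ (sel ∨ sel)) ∧ ¬req)   (complement / identity)
= ¬(¬(rdy ∧ sel) ∧ ¬req)   (idempotence)
= rdy ∧ sel ∨ req   (De Morgan)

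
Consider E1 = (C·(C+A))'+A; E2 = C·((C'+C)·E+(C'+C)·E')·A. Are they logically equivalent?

E1: (C·(C+A))'+A
    = C'+A
E2: C·((C'+C)·E+(C'+C)·E')·A
    = C·(C'+C)·A
    = C·A
These differ: at A=1, C=0, E=0, E1 = 1 but E2 = 0.

No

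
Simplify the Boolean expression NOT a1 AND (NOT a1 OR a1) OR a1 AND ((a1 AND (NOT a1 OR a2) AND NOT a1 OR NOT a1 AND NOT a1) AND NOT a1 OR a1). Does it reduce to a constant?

NOT a1 AND (NOT a1 OR a1) OR a1 AND ((a1 AND (NOT a1 OR a2) AND NOT a1 OR NOT a1 AND NOT a1) AND NOT a1 OR a1)
= NOT a1 AND (NOT a1 OR a1) OR a1 AND ((a1 AND NOT a1 OR NOT a1 AND NOT a1) AND NOT a1 OR a1)   (absorption)
= NOT a1 AND (NOT a1 OR a1) OR a1 AND (NOT a1 AND NOT a1 OR a1)   (distribution)
= NOT a1 AND (NOT a1 OR a1) OR a1 AND (NOT a1 OR a1)   (idempotence)
= NOT a1 OR a1   (distribution)
= TRUE   (complement)

TRUE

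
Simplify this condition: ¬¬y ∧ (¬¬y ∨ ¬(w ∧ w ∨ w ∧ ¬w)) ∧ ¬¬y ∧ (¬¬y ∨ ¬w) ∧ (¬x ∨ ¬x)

y ∧ ¬x

¬¬y ∧ (¬¬y ∨ ¬(w ∧ w ∨ w ∧ ¬w)) ∧ ¬¬y ∧ (¬¬y ∨ ¬w) ∧ (¬x ∨ ¬x)
= ¬¬y ∧ (¬¬y ∨ ¬w) ∧ ¬¬y ∧ (¬¬y ∨ ¬w) ∧ (¬x ∨ ¬x)
= ¬¬y ∧ (¬¬y ∨ ¬w) ∧ (¬x ∨ ¬x)
= ¬¬y ∧ (¬x ∨ ¬x)
= y ∧ (¬x ∨ ¬x)
= y ∧ ¬x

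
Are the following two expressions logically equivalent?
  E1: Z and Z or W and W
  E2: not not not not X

No

E1: Z and Z or W and W
    = Z or W and W
    = Z or W
E2: not not not not X
    = not not X
    = X
These differ: at W=0, X=0, Z=1, E1 = 1 but E2 = 0.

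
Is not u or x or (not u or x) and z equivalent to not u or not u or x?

Yes

E1: not u or x or (not u or x) and z
    = not u or x   [absorption]
E2: not u or not u or x
    = not u or x   [idempotence]
Both reduce to not u or x, so they are equivalent.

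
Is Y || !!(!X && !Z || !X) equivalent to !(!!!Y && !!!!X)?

Yes

E1: Y || !!(!X && !Z || !X)
    = Y || !X && !Z || !X   (double negation)
    = Y || !X   (absorption)
E2: !(!!!Y && !!!!X)
    = !(!!!Y && !!X)   (double negation)
    = !(!Y && !!X)   (double negation)
    = Y || !X   (De Morgan)
Both reduce to Y || !X, so they are equivalent.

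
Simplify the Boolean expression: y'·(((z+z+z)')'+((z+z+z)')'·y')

y'·z

y'·(((z+z+z)')'+((z+z+z)')'·y')
= y'·((z+z+z)')'   (absorption)
= y'·((z+z)')'   (idempotence)
= y'·(z')'   (idempotence)
= y'·z   (double negation)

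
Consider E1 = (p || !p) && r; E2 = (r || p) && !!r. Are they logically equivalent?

Yes

E1: (p || !p) && r
    = r   (complement / identity)
E2: (r || p) && !!r
    = (r || p) && r   (double negation)
    = r   (absorption)
Both reduce to r, so they are equivalent.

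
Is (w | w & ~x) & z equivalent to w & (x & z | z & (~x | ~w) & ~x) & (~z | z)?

E1: (w | w & ~x) & z
    = w & z   — absorption
E2: w & (x & z | z & (~x | ~w) & ~x) & (~z | z)
    = w & (x & z | z & ~x) & (~z | z)   — absorption
    = w & z & (~z | z)   — distribution
    = w & z   — complement / identity
Both reduce to w & z, so they are equivalent.

Yes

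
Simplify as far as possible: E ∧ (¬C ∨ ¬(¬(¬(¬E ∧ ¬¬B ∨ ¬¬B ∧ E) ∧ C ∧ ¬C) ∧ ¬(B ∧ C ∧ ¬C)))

E ∧ ¬C

E ∧ (¬C ∨ ¬(¬(¬(¬E ∧ ¬¬B ∨ ¬¬B ∧ E) ∧ C ∧ ¬C) ∧ ¬(B ∧ C ∧ ¬C)))
= E ∧ (¬C ∨ ¬(¬E ∧ ¬¬B ∨ ¬¬B ∧ E) ∧ C ∧ ¬C ∨ B ∧ C ∧ ¬C)   — De Morgan
= E ∧ (¬C ∨ ¬¬¬B ∧ C ∧ ¬C ∨ B ∧ C ∧ ¬C)   — distribution
= E ∧ (¬C ∨ ¬B ∧ C ∧ ¬C ∨ B ∧ C ∧ ¬C)   — double negation
= E ∧ (¬C ∨ C ∧ ¬C)   — distribution
= E ∧ ¬C   — complement / identity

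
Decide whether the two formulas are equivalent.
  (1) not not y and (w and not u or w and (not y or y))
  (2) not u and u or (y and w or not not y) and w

E1: not not y and (w and not u or w and (not y or y))
    = not not y and (w and not u or w)   (complement / identity)
    = not not y and w   (absorption)
    = y and w   (double negation)
E2: not u and u or (y and w or not not y) and w
    = not u and u or (y and w or y) and w   (double negation)
    = (y and w or y) and w   (complement / identity)
    = y and w   (absorption)
Both reduce to y and w, so they are equivalent.

Yes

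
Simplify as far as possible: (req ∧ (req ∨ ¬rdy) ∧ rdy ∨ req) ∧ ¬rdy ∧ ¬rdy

req ∧ ¬rdy

(req ∧ (req ∨ ¬rdy) ∧ rdy ∨ req) ∧ ¬rdy ∧ ¬rdy
= (req ∧ rdy ∨ req) ∧ ¬rdy ∧ ¬rdy   (absorption)
= (req ∧ rdy ∨ req) ∧ ¬rdy   (idempotence)
= req ∧ ¬rdy   (absorption)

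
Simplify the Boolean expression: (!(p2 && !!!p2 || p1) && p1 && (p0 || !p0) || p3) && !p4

p3 && !p4

(!(p2 && !!!p2 || p1) && p1 && (p0 || !p0) || p3) && !p4
= (!(p2 && !p2 || p1) && p1 && (p0 || !p0) || p3) && !p4   (double negation)
= (!p1 && p1 && (p0 || !p0) || p3) && !p4   (complement / identity)
= (!p1 && p1 || p3) && !p4   (complement / identity)
= p3 && !p4   (complement / identity)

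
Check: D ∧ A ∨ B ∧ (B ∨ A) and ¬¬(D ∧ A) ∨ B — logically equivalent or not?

E1: D ∧ A ∨ B ∧ (B ∨ A)
    = D ∧ A ∨ B   [absorption]
E2: ¬¬(D ∧ A) ∨ B
    = D ∧ A ∨ B   [double negation]
Both reduce to D ∧ A ∨ B, so they are equivalent.

Yes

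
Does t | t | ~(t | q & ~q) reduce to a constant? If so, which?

t | t | ~(t | q & ~q)
= t | ~(t | q & ~q)
= t | ~t
= 1

yes, True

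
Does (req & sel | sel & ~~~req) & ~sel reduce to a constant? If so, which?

yes, False

(req & sel | sel & ~~~req) & ~sel
= (req & sel | sel & ~req) & ~sel   [double negation]
= sel & ~sel   [distribution]
= 0   [complement]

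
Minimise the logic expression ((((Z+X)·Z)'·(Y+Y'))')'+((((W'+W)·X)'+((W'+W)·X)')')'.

((((Z+X)·Z)'·(Y+Y'))')'+((((W'+W)·X)'+((W'+W)·X)')')'
= ((Z'·(Y+Y'))')'+((((W'+W)·X)'+((W'+W)·X)')')'   — absorption
= ((Z'·(Y+Y'))')'+((W'+W)·X·(W'+W)·X)'   — De Morgan
= ((Z')')'+((W'+W)·X·(W'+W)·X)'   — complement / identity
= ((Z')')'+((W'+W)·X)'   — idempotence
= Z'+((W'+W)·X)'   — double negation
= Z'+X'   — complement / identity

Z'+X'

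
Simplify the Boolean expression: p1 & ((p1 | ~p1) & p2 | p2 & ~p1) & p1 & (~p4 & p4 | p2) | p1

p1

p1 & ((p1 | ~p1) & p2 | p2 & ~p1) & p1 & (~p4 & p4 | p2) | p1
= p1 & (p2 | p2 & ~p1) & p1 & (~p4 & p4 | p2) | p1
= p1 & (p2 | p2 & ~p1) & p1 & p2 | p1
= p1 & p2 & p1 & p2 | p1
= p1 & p2 | p1
= p1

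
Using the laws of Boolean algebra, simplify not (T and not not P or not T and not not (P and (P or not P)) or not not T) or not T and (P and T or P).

not (T and not not P or not T and not not (P and (P or not P)) or not not T) or not T and (P and T or P)
= not (T and not not P or not T and not not P or not not T) or not T and (P and T or P)
= not (not not P or not not T) or not T and (P and T or P)
= not P and not T or not T and (P and T or P)
= not P and not T or not T and P
= not T

not T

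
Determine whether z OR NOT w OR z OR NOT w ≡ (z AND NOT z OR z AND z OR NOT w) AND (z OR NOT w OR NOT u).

E1: z OR NOT w OR z OR NOT w
    = z OR NOT w   (idempotence)
E2: (z AND NOT z OR z AND z OR NOT w) AND (z OR NOT w OR NOT u)
    = (z OR NOT w) AND (z OR NOT w OR NOT u)   (distribution)
    = z OR NOT w   (absorption)
Both reduce to z OR NOT w, so they are equivalent.

Yes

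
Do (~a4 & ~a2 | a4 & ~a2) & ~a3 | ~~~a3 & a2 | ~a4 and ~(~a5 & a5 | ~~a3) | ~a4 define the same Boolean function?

E1: (~a4 & ~a2 | a4 & ~a2) & ~a3 | ~~~a3 & a2 | ~a4
    = (~a4 & ~a2 | a4 & ~a2) & ~a3 | ~a3 & a2 | ~a4   (double negation)
    = ~a2 & ~a3 | ~a3 & a2 | ~a4   (distribution)
    = ~a3 | ~a4   (distribution)
E2: ~(~a5 & a5 | ~~a3) | ~a4
    = ~~~a3 | ~a4   (complement / identity)
    = ~a3 | ~a4   (double negation)
Both reduce to ~a3 | ~a4, so they are equivalent.

Yes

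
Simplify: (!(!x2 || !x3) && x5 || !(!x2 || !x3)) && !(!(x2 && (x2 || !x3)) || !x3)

(!(!x2 || !x3) && x5 || !(!x2 || !x3)) && !(!(x2 && (x2 || !x3)) || !x3)
= (!(!x2 || !x3) && x5 || !(!x2 || !x3)) && !(!x2 || !x3)   (absorption)
= !(!x2 || !x3) && !(!x2 || !x3)   (absorption)
= !(!x2 || !x3)   (idempotence)
= x2 && x3   (De Morgan)

x2 && x3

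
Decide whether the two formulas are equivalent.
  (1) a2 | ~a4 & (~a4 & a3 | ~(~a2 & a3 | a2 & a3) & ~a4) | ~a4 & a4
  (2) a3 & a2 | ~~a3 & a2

E1: a2 | ~a4 & (~a4 & a3 | ~(~a2 & a3 | a2 & a3) & ~a4) | ~a4 & a4
    = a2 | ~a4 & (~a4 & a3 | ~a3 & ~a4) | ~a4 & a4   (distribution)
    = a2 | ~a4 & ~a4 | ~a4 & a4   (distribution)
    = a2 | ~a4   (distribution)
E2: a3 & a2 | ~~a3 & a2
    = a3 & a2 | a3 & a2   (double negation)
    = a3 & a2   (idempotence)
These differ: at a2=1, a3=0, a4=0, E1 = 1 but E2 = 0.

No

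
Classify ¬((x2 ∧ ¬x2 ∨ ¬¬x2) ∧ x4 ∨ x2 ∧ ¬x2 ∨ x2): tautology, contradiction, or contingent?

¬((x2 ∧ ¬x2 ∨ ¬¬x2) ∧ x4 ∨ x2 ∧ ¬x2 ∨ x2)
= ¬((x2 ∧ ¬x2 ∨ x2) ∧ x4 ∨ x2 ∧ ¬x2 ∨ x2)
= ¬(x2 ∧ ¬x2 ∨ x2)
= ¬x2
This depends on x2, so it is not a constant.

contingent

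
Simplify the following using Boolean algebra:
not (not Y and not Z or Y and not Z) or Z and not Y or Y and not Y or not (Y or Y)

not (not Y and not Z or Y and not Z) or Z and not Y or Y and not Y or not (Y or Y)
= not (not Y and not Z or Y and not Z) or Z and not Y or not (Y or Y)
= not not Z or Z and not Y or not (Y or Y)
= Z or Z and not Y or not (Y or Y)
= Z or not (Y or Y)
= Z or not Y

Z or not Y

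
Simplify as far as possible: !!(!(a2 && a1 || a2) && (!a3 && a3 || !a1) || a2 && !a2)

!a2 && !a1

!!(!(a2 && a1 || a2) && (!a3 && a3 || !a1) || a2 && !a2)
= !!(!(a2 && a1 || a2) && !a1 || a2 && !a2)
= !!(!a2 && !a1 || a2 && !a2)
= !!(!a2 && !a1)
= !a2 && !a1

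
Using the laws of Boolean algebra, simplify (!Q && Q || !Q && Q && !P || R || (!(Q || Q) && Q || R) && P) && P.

R && P

(!Q && Q || !Q && Q && !P || R || (!(Q || Q) && Q || R) && P) && P
= (!Q && Q || !Q && Q && !P || R || (!Q && Q || R) && P) && P   — idempotence
= (!Q && Q || R || (!Q && Q || R) && P) && P   — absorption
= (!Q && Q || R) && P   — absorption
= R && P   — complement / identity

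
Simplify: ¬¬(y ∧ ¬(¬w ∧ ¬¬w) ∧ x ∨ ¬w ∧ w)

¬¬(y ∧ ¬(¬w ∧ ¬¬w) ∧ x ∨ ¬w ∧ w)
= ¬¬(y ∧ ¬(¬w ∧ ¬¬w) ∧ x)
= ¬¬(y ∧ (w ∨ ¬w) ∧ x)
= ¬¬(y ∧ x)
= y ∧ x

y ∧ x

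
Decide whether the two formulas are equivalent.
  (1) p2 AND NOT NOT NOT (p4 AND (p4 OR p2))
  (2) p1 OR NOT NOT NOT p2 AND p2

No

E1: p2 AND NOT NOT NOT (p4 AND (p4 OR p2))
    = p2 AND NOT (p4 AND (p4 OR p2))   (double negation)
    = p2 AND NOT p4   (absorption)
E2: p1 OR NOT NOT NOT p2 AND p2
    = p1 OR NOT p2 AND p2   (double negation)
    = p1   (complement / identity)
These differ: at p1=1, p2=0, p4=0, E1 = 0 but E2 = 1.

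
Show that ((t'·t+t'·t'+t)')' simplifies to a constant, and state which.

1

((t'·t+t'·t'+t)')'
= ((t'+t)')'   — distribution
= t'+t   — double negation
= 1   — complement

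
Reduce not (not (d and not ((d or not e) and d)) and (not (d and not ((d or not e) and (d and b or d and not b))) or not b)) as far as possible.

not (not (d and not ((d or not e) and d)) and (not (d and not ((d or not e) and (d and b or d and not b))) or not b))
= not (not (d and not ((d or not e) and d)) and (not (d and not ((d or not e) and d)) or not b))   [distribution]
= not not (d and not ((d or not e) and d))   [absorption]
= not not (d and not d)   [absorption]
= d and not d   [double negation]
= False   [complement]

False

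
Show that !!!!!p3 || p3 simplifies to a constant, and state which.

true

!!!!!p3 || p3
= !!!p3 || p3   [double negation]
= !p3 || p3   [double negation]
= true   [complement]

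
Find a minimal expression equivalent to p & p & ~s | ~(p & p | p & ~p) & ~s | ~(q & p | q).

p & p & ~s | ~(p & p | p & ~p) & ~s | ~(q & p | q)
= (p & p | ~(p & p | p & ~p)) & ~s | ~(q & p | q)   — distribution
= (p & p | ~(p | p & ~p)) & ~s | ~(q & p | q)   — idempotence
= (p | ~(p | p & ~p)) & ~s | ~(q & p | q)   — idempotence
= (p | ~p) & ~s | ~(q & p | q)   — complement / identity
= ~s | ~(q & p | q)   — complement / identity
= ~s | ~q   — absorption

~s | ~q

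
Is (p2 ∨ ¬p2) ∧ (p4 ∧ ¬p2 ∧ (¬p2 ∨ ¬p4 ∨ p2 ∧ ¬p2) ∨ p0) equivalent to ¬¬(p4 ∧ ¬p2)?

No

E1: (p2 ∨ ¬p2) ∧ (p4 ∧ ¬p2 ∧ (¬p2 ∨ ¬p4 ∨ p2 ∧ ¬p2) ∨ p0)
    = (p2 ∨ ¬p2) ∧ (p4 ∧ ¬p2 ∧ (¬p2 ∨ ¬p4) ∨ p0)   — complement / identity
    = (p2 ∨ ¬p2) ∧ (p4 ∧ ¬p2 ∨ p0)   — absorption
    = p4 ∧ ¬p2 ∨ p0   — complement / identity
E2: ¬¬(p4 ∧ ¬p2)
    = p4 ∧ ¬p2   — double negation
These differ: at p0=1, p2=0, p4=0, E1 = 1 but E2 = 0.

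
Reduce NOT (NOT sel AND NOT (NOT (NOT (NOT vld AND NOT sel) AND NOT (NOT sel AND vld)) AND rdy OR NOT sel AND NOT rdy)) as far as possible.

NOT (NOT sel AND NOT (NOT (NOT (NOT vld AND NOT sel) AND NOT (NOT sel AND vld)) AND rdy OR NOT sel AND NOT rdy))
= NOT (NOT sel AND NOT ((NOT vld AND NOT sel OR NOT sel AND vld) AND rdy OR NOT sel AND NOT rdy))   [De Morgan]
= NOT (NOT sel AND NOT (NOT sel AND rdy OR NOT sel AND NOT rdy))   [distribution]
= NOT (NOT sel AND NOT NOT sel)   [distribution]
= sel OR NOT sel   [De Morgan]
= TRUE   [complement]

TRUE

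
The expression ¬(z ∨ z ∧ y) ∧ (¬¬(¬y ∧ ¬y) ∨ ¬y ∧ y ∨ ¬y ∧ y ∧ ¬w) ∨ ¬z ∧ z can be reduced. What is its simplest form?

¬(z ∨ z ∧ y) ∧ (¬¬(¬y ∧ ¬y) ∨ ¬y ∧ y ∨ ¬y ∧ y ∧ ¬w) ∨ ¬z ∧ z
= ¬(z ∨ z ∧ y) ∧ (¬¬(¬y ∧ ¬y) ∨ ¬y ∧ y ∨ ¬y ∧ y ∧ ¬w)
= ¬(z ∨ z ∧ y) ∧ (¬¬(¬y ∧ ¬y) ∨ ¬y ∧ y)
= ¬(z ∨ z ∧ y) ∧ (¬y ∧ ¬y ∨ ¬y ∧ y)
= ¬z ∧ (¬y ∧ ¬y ∨ ¬y ∧ y)
= ¬z ∧ ¬y

¬z ∧ ¬y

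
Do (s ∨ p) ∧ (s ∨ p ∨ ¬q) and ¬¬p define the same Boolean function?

E1: (s ∨ p) ∧ (s ∨ p ∨ ¬q)
    = s ∨ p   (absorption)
E2: ¬¬p
    = p   (double negation)
These differ: at p=0, q=1, s=1, E1 = 1 but E2 = 0.

No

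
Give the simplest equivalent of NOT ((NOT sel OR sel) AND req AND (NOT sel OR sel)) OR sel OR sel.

NOT req OR sel

NOT ((NOT sel OR sel) AND req AND (NOT sel OR sel)) OR sel OR sel
= NOT ((NOT sel OR sel) AND req AND (NOT sel OR sel)) OR sel   — idempotence
= NOT (req AND (NOT sel OR sel)) OR sel   — complement / identity
= NOT req OR sel   — complement / identity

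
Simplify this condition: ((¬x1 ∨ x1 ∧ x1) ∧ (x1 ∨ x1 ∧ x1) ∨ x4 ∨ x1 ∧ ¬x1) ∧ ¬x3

(x1 ∨ x4) ∧ ¬x3

((¬x1 ∨ x1 ∧ x1) ∧ (x1 ∨ x1 ∧ x1) ∨ x4 ∨ x1 ∧ ¬x1) ∧ ¬x3
= (x1 ∧ x1 ∨ ¬x1 ∧ x1 ∨ x4 ∨ x1 ∧ ¬x1) ∧ ¬x3   — distribution
= (x1 ∨ x4 ∨ x1 ∧ ¬x1) ∧ ¬x3   — distribution
= (x1 ∨ x4) ∧ ¬x3   — complement / identity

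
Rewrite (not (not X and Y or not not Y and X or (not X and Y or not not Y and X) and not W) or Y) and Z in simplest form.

(not (not X and Y or not not Y and X or (not X and Y or not not Y and X) and not W) or Y) and Z
= (not (not X and Y or not not Y and X) or Y) and Z   (absorption)
= (not (not X and Y or Y and X) or Y) and Z   (double negation)
= (not Y or Y) and Z   (distribution)
= Z   (complement / identity)

Z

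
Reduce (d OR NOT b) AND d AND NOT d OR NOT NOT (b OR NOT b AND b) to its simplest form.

(d OR NOT b) AND d AND NOT d OR NOT NOT (b OR NOT b AND b)
= (d OR NOT b) AND d AND NOT d OR NOT NOT b   [complement / identity]
= (d OR NOT b) AND d AND NOT d OR b   [double negation]
= d AND NOT d OR b   [absorption]
= b   [complement / identity]

b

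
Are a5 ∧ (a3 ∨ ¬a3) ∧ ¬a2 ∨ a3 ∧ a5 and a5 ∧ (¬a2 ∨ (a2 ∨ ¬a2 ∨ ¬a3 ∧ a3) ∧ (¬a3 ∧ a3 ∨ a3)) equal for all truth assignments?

E1: a5 ∧ (a3 ∨ ¬a3) ∧ ¬a2 ∨ a3 ∧ a5
    = a5 ∧ ¬a2 ∨ a3 ∧ a5   [complement / identity]
    = a5 ∧ (¬a2 ∨ a3)   [distribution]
E2: a5 ∧ (¬a2 ∨ (a2 ∨ ¬a2 ∨ ¬a3 ∧ a3) ∧ (¬a3 ∧ a3 ∨ a3))
    = a5 ∧ (¬a2 ∨ ¬a3 ∧ a3 ∨ (a2 ∨ ¬a2) ∧ a3)   [distribution]
    = a5 ∧ (¬a2 ∨ ¬a3 ∧ a3 ∨ a3)   [complement / identity]
    = a5 ∧ (¬a2 ∨ a3)   [complement / identity]
Both reduce to a5 ∧ (¬a2 ∨ a3), so they are equivalent.

Yes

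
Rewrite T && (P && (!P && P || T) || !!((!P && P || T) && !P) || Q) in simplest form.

T

T && (P && (!P && P || T) || !!((!P && P || T) && !P) || Q)
= T && (P && (!P && P || T) || (!P && P || T) && !P || Q)   (double negation)
= T && (!P && P || T || Q)   (distribution)
= T && (T || Q)   (complement / identity)
= T   (absorption)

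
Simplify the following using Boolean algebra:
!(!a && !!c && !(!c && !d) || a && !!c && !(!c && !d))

!(!a && !!c && !(!c && !d) || a && !!c && !(!c && !d))
= !(!!c && !(!c && !d))   [distribution]
= !c || !c && !d   [De Morgan]
= !c   [absorption]

!c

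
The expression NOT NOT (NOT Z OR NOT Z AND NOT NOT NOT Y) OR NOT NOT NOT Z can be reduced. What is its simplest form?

NOT Z

NOT NOT (NOT Z OR NOT Z AND NOT NOT NOT Y) OR NOT NOT NOT Z
= NOT NOT (NOT Z OR NOT Z AND NOT Y) OR NOT NOT NOT Z   (double negation)
= NOT NOT NOT Z OR NOT NOT NOT Z   (absorption)
= NOT NOT NOT Z OR NOT Z   (double negation)
= NOT Z OR NOT Z   (double negation)
= NOT Z   (idempotence)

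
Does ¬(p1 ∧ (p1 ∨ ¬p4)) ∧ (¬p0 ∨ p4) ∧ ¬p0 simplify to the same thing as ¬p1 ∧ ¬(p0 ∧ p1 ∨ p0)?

E1: ¬(p1 ∧ (p1 ∨ ¬p4)) ∧ (¬p0 ∨ p4) ∧ ¬p0
    = ¬p1 ∧ (¬p0 ∨ p4) ∧ ¬p0
    = ¬p1 ∧ ¬p0
E2: ¬p1 ∧ ¬(p0 ∧ p1 ∨ p0)
    = ¬p1 ∧ ¬p0
Both reduce to ¬p1 ∧ ¬p0, so they are equivalent.

Yes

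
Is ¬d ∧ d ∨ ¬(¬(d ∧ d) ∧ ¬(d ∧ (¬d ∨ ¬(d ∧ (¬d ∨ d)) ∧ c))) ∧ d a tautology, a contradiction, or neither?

neither

¬d ∧ d ∨ ¬(¬(d ∧ d) ∧ ¬(d ∧ (¬d ∨ ¬(d ∧ (¬d ∨ d)) ∧ c))) ∧ d
= ¬d ∧ d ∨ ¬(¬(d ∧ d) ∧ ¬(d ∧ (¬d ∨ ¬d ∧ c))) ∧ d   (complement / identity)
= ¬d ∧ d ∨ ¬(¬(d ∧ d) ∧ ¬(d ∧ ¬d)) ∧ d   (absorption)
= ¬d ∧ d ∨ (d ∧ d ∨ d ∧ ¬d) ∧ d   (De Morgan)
= ¬d ∧ d ∨ d ∧ d   (distribution)
= d   (distribution)
This depends on d, so it is not a constant.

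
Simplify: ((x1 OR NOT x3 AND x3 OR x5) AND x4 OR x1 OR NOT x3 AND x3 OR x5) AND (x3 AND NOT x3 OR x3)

(x1 OR x5) AND x3

((x1 OR NOT x3 AND x3 OR x5) AND x4 OR x1 OR NOT x3 AND x3 OR x5) AND (x3 AND NOT x3 OR x3)
= (x1 OR NOT x3 AND x3 OR x5) AND (x3 AND NOT x3 OR x3)   [absorption]
= (x1 OR NOT x3 AND x3 OR x5) AND x3   [complement / identity]
= (x1 OR x5) AND x3   [complement / identity]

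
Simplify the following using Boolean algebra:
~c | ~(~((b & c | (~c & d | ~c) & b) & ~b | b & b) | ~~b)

~c

~c | ~(~((b & c | (~c & d | ~c) & b) & ~b | b & b) | ~~b)
= ~c | ~(~((b & c | ~c & b) & ~b | b & b) | ~~b)
= ~c | ~(~(b & ~b | b & b) | ~~b)
= ~c | ~(~b | ~~b)
= ~c | b & ~b
= ~c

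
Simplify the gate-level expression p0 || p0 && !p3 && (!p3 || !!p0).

p0 || p0 && !p3 && (!p3 || !!p0)
= p0 || p0 && !p3 && (!p3 || p0)   — double negation
= p0 || p0 && !p3   — absorption
= p0   — absorption

p0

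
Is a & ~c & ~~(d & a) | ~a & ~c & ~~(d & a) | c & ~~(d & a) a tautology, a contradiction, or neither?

a & ~c & ~~(d & a) | ~a & ~c & ~~(d & a) | c & ~~(d & a)
= ~c & ~~(d & a) | c & ~~(d & a)   [distribution]
= ~~(d & a)   [distribution]
= d & a   [double negation]
This depends on a, d, so it is not a constant.

neither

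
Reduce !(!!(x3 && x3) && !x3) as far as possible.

!(!!(x3 && x3) && !x3)
= !(x3 && x3) || x3   [De Morgan]
= !x3 || x3   [idempotence]
= true   [complement]

true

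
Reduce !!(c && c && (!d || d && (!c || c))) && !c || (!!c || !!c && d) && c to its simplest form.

c

!!(c && c && (!d || d && (!c || c))) && !c || (!!c || !!c && d) && c
= !!(c && c && (!d || d)) && !c || (!!c || !!c && d) && c   (complement / identity)
= !!(c && c) && !c || (!!c || !!c && d) && c   (complement / identity)
= !!c && !c || (!!c || !!c && d) && c   (idempotence)
= !!c && !c || !!c && c   (absorption)
= !!c   (distribution)
= c   (double negation)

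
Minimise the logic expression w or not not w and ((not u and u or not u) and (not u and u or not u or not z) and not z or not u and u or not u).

w or not not w and ((not u and u or not u) and (not u and u or not u or not z) and not z or not u and u or not u)
= w or not not w and ((not u and u or not u) and not z or not u and u or not u)   — absorption
= w or not not w and (not u and u or not u)   — absorption
= w or not not w and not u   — complement / identity
= w or w and not u   — double negation
= w   — absorption

w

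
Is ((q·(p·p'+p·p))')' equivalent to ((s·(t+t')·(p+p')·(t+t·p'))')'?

E1: ((q·(p·p'+p·p))')'
    = ((q·p)')'
    = q·p
E2: ((s·(t+t')·(p+p')·(t+t·p'))')'
    = ((s·(p+p')·(t+t·p'))')'
    = ((s·(p+p')·t)')'
    = s·(p+p')·t
    = s·t
These differ: at p=0, q=1, s=1, t=1, E1 = 0 but E2 = 1.

No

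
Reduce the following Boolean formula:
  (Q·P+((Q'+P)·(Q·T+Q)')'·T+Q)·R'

Q·R'

(Q·P+((Q'+P)·(Q·T+Q)')'·T+Q)·R'
= (Q·P+((Q'+P)·Q')'·T+Q)·R'   [absorption]
= (Q·P+(Q')'·T+Q)·R'   [absorption]
= (Q·P+Q·T+Q)·R'   [double negation]
= (Q·P+Q)·R'   [absorption]
= Q·R'   [absorption]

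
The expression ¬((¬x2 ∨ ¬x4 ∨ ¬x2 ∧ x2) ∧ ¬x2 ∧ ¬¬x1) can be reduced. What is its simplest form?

x2 ∨ ¬x1

¬((¬x2 ∨ ¬x4 ∨ ¬x2 ∧ x2) ∧ ¬x2 ∧ ¬¬x1)
= ¬((¬x2 ∨ ¬x4) ∧ ¬x2 ∧ ¬¬x1)   (complement / identity)
= ¬(¬x2 ∧ ¬¬x1)   (absorption)
= x2 ∨ ¬x1   (De Morgan)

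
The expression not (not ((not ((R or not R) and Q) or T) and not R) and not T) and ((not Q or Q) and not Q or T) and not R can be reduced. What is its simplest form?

not (not ((not ((R or not R) and Q) or T) and not R) and not T) and ((not Q or Q) and not Q or T) and not R
= not (not ((not ((R or not R) and Q) or T) and not R) and not T) and (not Q or T) and not R   [complement / identity]
= not (not ((not Q or T) and not R) and not T) and (not Q or T) and not R   [complement / identity]
= ((not Q or T) and not R or T) and (not Q or T) and not R   [De Morgan]
= (not Q or T) and not R   [absorption]

(not Q or T) and not R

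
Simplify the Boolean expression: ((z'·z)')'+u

((z'·z)')'+u
= z'·z+u   — double negation
= u   — complement / identity

u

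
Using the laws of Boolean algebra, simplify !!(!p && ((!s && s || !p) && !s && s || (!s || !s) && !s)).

!p && !s

!!(!p && ((!s && s || !p) && !s && s || (!s || !s) && !s))
= !!(!p && (!s && s || (!s || !s) && !s))   — absorption
= !!(!p && (!s && s || !s && !s))   — idempotence
= !p && (!s && s || !s && !s)   — double negation
= !p && !s   — distribution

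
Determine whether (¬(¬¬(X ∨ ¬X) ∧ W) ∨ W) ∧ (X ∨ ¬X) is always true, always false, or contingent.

(¬(¬¬(X ∨ ¬X) ∧ W) ∨ W) ∧ (X ∨ ¬X)
= (¬((X ∨ ¬X) ∧ W) ∨ W) ∧ (X ∨ ¬X)   (double negation)
= ¬((X ∨ ¬X) ∧ W) ∨ W   (complement / identity)
= ¬W ∨ W   (complement / identity)
= True   (complement)

always true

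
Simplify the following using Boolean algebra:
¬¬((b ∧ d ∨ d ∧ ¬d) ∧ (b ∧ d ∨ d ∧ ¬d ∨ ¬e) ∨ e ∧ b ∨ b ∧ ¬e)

b

¬¬((b ∧ d ∨ d ∧ ¬d) ∧ (b ∧ d ∨ d ∧ ¬d ∨ ¬e) ∨ e ∧ b ∨ b ∧ ¬e)
= ¬¬(b ∧ d ∨ d ∧ ¬d ∨ e ∧ b ∨ b ∧ ¬e)   — absorption
= ¬¬(b ∧ d ∨ d ∧ ¬d ∨ b)   — distribution
= ¬¬(b ∧ d ∨ b)   — complement / identity
= ¬¬b   — absorption
= b   — double negation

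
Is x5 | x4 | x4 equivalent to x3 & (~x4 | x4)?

No

E1: x5 | x4 | x4
    = x5 | x4   — idempotence
E2: x3 & (~x4 | x4)
    = x3   — complement / identity
These differ: at x3=0, x4=0, x5=1, E1 = 1 but E2 = 0.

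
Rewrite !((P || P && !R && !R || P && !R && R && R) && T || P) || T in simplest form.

!((P || P && !R && !R || P && !R && R && R) && T || P) || T
= !((P || P && !R && !R || P && !R && R) && T || P) || T   [idempotence]
= !((P || P && !R) && T || P) || T   [distribution]
= !(P && T || P) || T   [absorption]
= !P || T   [absorption]

!P || T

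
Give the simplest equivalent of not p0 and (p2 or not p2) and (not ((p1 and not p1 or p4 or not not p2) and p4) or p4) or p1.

not p0 or p1

not p0 and (p2 or not p2) and (not ((p1 and not p1 or p4 or not not p2) and p4) or p4) or p1
= not p0 and (p2 or not p2) and (not ((p4 or not not p2) and p4) or p4) or p1
= not p0 and (not ((p4 or not not p2) and p4) or p4) or p1
= not p0 and (not ((p4 or p2) and p4) or p4) or p1
= not p0 and (not p4 or p4) or p1
= not p0 or p1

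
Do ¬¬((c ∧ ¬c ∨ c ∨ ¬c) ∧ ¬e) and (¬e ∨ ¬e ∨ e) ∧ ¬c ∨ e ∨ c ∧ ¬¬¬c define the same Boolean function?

No

E1: ¬¬((c ∧ ¬c ∨ c ∨ ¬c) ∧ ¬e)
    = ¬¬((c ∨ ¬c) ∧ ¬e)
    = ¬¬¬e
    = ¬e
E2: (¬e ∨ ¬e ∨ e) ∧ ¬c ∨ e ∨ c ∧ ¬¬¬c
    = (¬e ∨ e) ∧ ¬c ∨ e ∨ c ∧ ¬¬¬c
    = (¬e ∨ e) ∧ ¬c ∨ e ∨ c ∧ ¬c
    = ¬c ∨ e ∨ c ∧ ¬c
    = ¬c ∨ e
These differ: at c=1, e=1, E1 = 0 but E2 = 1.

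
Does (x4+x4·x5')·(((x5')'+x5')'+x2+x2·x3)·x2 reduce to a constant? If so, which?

(x4+x4·x5')·(((x5')'+x5')'+x2+x2·x3)·x2
= (x4+x4·x5')·(x5'·x5+x2+x2·x3)·x2   (De Morgan)
= (x4+x4·x5')·(x2+x2·x3)·x2   (complement / identity)
= (x4+x4·x5')·x2·x2   (absorption)
= (x4+x4·x5')·x2   (idempotence)
= x4·x2   (absorption)
This depends on x2, x4, so it is not a constant.

no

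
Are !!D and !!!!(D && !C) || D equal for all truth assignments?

Yes

E1: !!D
    = D   — double negation
E2: !!!!(D && !C) || D
    = !!(D && !C) || D   — double negation
    = D && !C || D   — double negation
    = D   — absorption
Both reduce to D, so they are equivalent.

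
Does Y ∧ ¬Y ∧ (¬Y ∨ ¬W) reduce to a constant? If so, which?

yes, False

Y ∧ ¬Y ∧ (¬Y ∨ ¬W)
= Y ∧ ¬Y   (absorption)
= False   (complement)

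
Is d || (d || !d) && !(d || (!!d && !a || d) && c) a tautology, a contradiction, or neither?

tautology

d || (d || !d) && !(d || (!!d && !a || d) && c)
= d || (d || !d) && !(d || (d && !a || d) && c)   — double negation
= d || (d || !d) && !(d || d && c)   — absorption
= d || (d || !d) && !d   — absorption
= d || !d   — complement / identity
= true   — complement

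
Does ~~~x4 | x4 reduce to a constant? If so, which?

yes, True

~~~x4 | x4
= ~x4 | x4   [double negation]
= 1   [complement]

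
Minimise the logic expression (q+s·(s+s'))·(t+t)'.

(q+s·(s+s'))·(t+t)'
= (q+s)·(t+t)'   [complement / identity]
= (q+s)·t'   [idempotence]

(q+s)·t'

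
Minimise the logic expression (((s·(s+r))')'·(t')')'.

(((s·(s+r))')'·(t')')'
= ((s')'·(t')')'   (absorption)
= s'+t'   (De Morgan)

s'+t'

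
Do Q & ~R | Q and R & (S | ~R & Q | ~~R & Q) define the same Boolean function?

No

E1: Q & ~R | Q
    = Q   (absorption)
E2: R & (S | ~R & Q | ~~R & Q)
    = R & (S | ~R & Q | R & Q)   (double negation)
    = R & (S | Q)   (distribution)
These differ: at Q=1, R=0, S=1, E1 = 1 but E2 = 0.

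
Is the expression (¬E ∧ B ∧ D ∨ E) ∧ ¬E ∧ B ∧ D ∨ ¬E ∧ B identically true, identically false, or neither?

(¬E ∧ B ∧ D ∨ E) ∧ ¬E ∧ B ∧ D ∨ ¬E ∧ B
= ¬E ∧ B ∧ D ∨ ¬E ∧ B   [absorption]
= ¬E ∧ B   [absorption]
This depends on B, E, so it is not a constant.

neither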